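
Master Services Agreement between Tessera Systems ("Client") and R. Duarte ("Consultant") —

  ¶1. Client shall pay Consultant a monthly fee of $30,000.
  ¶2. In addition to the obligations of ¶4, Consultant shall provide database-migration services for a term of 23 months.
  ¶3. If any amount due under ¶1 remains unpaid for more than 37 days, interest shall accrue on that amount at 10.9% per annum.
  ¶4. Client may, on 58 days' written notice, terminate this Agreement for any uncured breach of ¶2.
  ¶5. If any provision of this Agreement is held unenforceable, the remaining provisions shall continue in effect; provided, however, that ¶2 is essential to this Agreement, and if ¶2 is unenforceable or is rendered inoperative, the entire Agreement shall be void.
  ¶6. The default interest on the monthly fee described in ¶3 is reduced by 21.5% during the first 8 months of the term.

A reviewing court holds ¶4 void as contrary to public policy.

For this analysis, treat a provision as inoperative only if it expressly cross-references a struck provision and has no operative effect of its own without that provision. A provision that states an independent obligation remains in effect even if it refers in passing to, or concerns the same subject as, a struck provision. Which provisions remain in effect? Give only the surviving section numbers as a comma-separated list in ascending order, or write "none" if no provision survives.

1, 2, 3, 5, 6

¶4 is struck. ¶2 mentions ¶4 but its own obligation stands independently of ¶4, so ¶2 is not affected. Nothing else in the Agreement is defined by reference to ¶4. ¶5 makes ¶2 an essential term, but ¶2 is unaffected, so the severability proviso in ¶5 preserves the remaining provisions. That leaves ¶1, ¶2, ¶3, ¶5, and ¶6 in effect.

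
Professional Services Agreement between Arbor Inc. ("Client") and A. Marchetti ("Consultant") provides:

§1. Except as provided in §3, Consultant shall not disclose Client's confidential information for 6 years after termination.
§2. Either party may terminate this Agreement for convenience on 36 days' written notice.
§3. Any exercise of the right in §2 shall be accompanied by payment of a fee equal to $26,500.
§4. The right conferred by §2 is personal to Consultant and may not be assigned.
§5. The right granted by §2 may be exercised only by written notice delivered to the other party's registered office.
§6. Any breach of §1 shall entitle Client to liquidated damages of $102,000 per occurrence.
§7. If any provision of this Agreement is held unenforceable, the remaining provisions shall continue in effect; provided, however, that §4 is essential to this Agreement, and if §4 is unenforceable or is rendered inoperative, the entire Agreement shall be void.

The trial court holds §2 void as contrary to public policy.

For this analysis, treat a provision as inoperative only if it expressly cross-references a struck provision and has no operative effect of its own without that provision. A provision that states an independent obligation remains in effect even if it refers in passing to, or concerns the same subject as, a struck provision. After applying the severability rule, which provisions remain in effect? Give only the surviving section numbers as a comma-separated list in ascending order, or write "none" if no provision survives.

none

§2 is struck. §3 operates only by reference to §2, so it falls with §2. §4 merely fixes the non-assignment of §2; with §2 gone it has nothing to operate on and falls away. §5 merely fixes the notice requirement for §2; with §2 gone it has nothing to operate on and falls away. §7 makes §4 an essential term, and §4 has been rendered inoperative by the cascade; under §7, the entire Agreement is therefore void. No provision of the Agreement survives.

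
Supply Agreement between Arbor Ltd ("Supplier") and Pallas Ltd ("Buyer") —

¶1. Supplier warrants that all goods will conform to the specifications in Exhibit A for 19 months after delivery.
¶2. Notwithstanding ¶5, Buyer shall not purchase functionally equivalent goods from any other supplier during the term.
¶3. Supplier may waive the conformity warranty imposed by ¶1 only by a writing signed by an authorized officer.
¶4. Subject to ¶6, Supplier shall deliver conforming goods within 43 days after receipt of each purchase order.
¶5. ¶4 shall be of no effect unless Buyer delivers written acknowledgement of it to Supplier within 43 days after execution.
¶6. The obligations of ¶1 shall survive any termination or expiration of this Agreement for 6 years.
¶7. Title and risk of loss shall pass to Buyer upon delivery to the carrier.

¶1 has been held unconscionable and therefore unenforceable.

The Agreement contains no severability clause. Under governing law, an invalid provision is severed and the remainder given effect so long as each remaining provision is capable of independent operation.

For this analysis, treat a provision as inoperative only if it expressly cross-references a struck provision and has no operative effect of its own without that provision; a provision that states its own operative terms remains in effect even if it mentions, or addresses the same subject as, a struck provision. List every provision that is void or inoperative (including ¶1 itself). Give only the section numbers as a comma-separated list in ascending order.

¶1 is struck. ¶3 has no operative effect of its own apart from ¶1 and is therefore inoperative. ¶6 operates only by reference to ¶1, so it falls with ¶1. Although ¶4 refers to ¶6, its operative terms do not depend on ¶6, so it remains in effect. With no severability clause, the stated default rule severs what cannot stand and enforces each remaining provision that can operate on its own. ¶2, ¶4, ¶5, and ¶7 remain in effect.

1, 3, 6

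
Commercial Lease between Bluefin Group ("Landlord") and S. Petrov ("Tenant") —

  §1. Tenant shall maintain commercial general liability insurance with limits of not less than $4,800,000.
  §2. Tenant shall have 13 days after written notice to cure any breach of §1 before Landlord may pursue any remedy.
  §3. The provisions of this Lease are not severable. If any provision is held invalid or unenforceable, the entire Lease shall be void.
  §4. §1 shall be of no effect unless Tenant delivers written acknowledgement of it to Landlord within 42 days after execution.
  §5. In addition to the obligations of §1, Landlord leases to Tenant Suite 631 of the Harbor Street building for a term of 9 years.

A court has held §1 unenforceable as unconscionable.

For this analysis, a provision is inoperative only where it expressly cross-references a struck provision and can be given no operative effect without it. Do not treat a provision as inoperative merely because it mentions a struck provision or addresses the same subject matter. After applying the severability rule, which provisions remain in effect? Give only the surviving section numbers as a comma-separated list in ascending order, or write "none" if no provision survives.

§1 is struck. §2 merely fixes the cure period for breach of §1; with §1 gone it has nothing to operate on and falls away. §4 operates only by reference to §1, so it falls with §1. §3 provides that the Lease is not severable, so the invalidity of any one provision voids the entire Lease. No provision of the Lease survives.

none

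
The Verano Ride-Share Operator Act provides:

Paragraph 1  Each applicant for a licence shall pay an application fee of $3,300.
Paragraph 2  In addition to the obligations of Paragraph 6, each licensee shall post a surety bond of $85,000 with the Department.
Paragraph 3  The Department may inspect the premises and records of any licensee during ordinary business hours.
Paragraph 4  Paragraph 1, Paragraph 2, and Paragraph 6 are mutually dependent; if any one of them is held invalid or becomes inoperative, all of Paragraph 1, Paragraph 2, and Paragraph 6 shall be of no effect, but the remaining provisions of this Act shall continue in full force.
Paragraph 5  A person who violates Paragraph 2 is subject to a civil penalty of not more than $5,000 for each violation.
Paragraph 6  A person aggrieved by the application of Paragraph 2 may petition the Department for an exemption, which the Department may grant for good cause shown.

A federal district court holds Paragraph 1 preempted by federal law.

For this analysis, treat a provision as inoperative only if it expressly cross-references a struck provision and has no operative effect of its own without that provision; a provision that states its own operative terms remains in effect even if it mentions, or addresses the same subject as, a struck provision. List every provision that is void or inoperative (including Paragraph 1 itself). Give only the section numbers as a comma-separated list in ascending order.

Paragraph 1 is struck. No other provision's operative terms depend on Paragraph 1. Paragraph 4 declares Paragraph 1, Paragraph 2, and Paragraph 6 mutually dependent; since one of them has fallen, all of them are of no effect. That brings down Paragraph 2 and Paragraph 6 as well. Paragraph 5 in turn depends solely on a provision now struck and likewise falls. The remainder continues in force under Paragraph 4. The provisions still in force are Paragraph 3 and Paragraph 4.

1, 2, 5, 6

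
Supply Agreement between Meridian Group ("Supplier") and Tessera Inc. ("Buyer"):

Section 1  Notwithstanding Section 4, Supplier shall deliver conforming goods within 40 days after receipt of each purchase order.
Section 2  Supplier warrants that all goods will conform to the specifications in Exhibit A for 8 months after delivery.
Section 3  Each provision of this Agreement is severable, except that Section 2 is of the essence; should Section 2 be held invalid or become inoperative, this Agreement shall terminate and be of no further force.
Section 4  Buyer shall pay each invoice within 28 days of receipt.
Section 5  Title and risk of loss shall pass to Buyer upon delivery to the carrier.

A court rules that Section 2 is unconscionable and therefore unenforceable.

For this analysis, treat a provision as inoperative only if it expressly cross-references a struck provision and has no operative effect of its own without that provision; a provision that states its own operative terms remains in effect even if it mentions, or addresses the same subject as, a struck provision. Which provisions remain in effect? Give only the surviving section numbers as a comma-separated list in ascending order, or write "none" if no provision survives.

Section 2 is struck. No other provision's operative terms depend on Section 2. Section 3 makes Section 2 an essential term, and Section 2 is the provision held invalid; under Section 3, the entire Agreement is therefore void. No provision of the Agreement survives.

none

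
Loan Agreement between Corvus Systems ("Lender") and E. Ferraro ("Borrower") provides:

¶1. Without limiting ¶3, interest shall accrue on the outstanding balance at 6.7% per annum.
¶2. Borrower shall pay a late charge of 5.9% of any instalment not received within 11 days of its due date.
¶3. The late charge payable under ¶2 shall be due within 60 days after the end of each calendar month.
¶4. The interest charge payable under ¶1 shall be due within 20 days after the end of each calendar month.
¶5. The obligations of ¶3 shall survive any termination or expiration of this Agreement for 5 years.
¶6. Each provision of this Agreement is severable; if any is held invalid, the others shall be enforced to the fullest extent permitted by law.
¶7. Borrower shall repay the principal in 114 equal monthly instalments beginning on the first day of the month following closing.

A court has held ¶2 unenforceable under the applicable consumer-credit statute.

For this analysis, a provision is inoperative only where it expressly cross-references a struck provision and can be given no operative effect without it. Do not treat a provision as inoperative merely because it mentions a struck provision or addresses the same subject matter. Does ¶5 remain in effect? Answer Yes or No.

¶2 is struck. ¶3 does nothing except set the payment deadline for the late charge by reference to ¶2; with ¶2 gone it has no independent effect and is inoperative. The only function of ¶5 is the survival period for ¶3, so it cannot stand once ¶3 is removed. Although ¶1 refers to ¶3, its operative terms do not depend on ¶3, so it remains in effect. Under the severability clause in ¶6, the remaining provisions continue in force. ¶1, ¶4, ¶6, and ¶7 remain in effect. ¶5 is among the inoperative provisions, so the answer is no.

No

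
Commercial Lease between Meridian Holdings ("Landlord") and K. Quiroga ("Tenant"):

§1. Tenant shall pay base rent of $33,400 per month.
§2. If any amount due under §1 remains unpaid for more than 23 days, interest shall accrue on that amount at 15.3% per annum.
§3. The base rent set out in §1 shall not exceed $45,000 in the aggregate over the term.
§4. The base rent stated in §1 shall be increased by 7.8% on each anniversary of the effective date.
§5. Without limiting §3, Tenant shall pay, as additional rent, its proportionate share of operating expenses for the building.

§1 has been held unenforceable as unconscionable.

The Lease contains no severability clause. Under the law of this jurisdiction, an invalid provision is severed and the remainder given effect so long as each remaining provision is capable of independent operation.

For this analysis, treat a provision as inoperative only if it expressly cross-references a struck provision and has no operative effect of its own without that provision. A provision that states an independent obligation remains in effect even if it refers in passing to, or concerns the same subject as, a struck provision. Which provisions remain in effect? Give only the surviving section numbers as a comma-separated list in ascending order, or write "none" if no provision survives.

5

§1 is struck. The whole of §2 is the default interest on the base rent, defined by reference to §1, so §2 cannot stand once §1 is removed. The whole of §3 is the aggregate cap on the base rent, defined by reference to §1, so §3 cannot stand once §1 is removed. The whole of §4 is the escalation of the base rent, defined by reference to §1, so §4 cannot stand once §1 is removed. §5 mentions §3 but its own obligation stands independently of §3, so §5 is not affected. With no severability clause, the stated default rule severs what cannot stand and enforces each remaining provision that can operate on its own. Only §5 remains in effect.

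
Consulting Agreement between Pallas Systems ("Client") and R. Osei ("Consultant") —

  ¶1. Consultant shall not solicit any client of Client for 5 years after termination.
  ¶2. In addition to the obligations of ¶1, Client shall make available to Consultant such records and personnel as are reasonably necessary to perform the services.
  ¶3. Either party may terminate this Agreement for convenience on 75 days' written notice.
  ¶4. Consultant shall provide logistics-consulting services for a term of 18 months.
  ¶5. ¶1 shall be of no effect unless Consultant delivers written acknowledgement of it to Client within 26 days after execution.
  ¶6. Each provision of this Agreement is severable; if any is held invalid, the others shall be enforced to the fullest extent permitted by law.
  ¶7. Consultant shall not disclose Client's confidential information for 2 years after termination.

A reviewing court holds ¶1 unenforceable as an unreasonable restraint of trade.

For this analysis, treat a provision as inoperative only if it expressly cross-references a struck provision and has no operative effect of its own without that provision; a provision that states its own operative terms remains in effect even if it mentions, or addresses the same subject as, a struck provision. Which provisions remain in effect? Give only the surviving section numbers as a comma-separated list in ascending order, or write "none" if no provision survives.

2, 3, 4, 6, 7

¶1 is struck. The only function of ¶5 is the acknowledgement condition for ¶1, so it cannot stand once ¶1 is removed. Although ¶2 refers to ¶1, its operative terms do not depend on ¶1, so it remains in effect. Under the severability clause in ¶6, the remaining provisions continue in force. That leaves ¶2, ¶3, ¶4, ¶6, and ¶7 in effect.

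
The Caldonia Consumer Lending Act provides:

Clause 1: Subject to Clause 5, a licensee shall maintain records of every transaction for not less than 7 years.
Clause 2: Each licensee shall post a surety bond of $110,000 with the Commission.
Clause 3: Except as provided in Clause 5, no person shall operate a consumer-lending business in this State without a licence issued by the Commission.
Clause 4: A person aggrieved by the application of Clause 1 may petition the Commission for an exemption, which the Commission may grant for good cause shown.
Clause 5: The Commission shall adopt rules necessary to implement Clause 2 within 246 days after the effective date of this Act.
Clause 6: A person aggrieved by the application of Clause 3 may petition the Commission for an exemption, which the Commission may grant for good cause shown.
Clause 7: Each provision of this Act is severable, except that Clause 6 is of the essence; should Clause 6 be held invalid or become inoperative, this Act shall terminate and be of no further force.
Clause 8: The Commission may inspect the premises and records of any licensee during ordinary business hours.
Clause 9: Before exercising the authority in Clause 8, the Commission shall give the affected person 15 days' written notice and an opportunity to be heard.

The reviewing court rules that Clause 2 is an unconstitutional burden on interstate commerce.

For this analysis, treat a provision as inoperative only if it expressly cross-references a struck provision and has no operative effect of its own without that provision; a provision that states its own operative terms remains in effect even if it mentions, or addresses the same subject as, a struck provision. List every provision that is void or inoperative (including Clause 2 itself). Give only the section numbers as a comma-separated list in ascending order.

2, 5

Clause 2 is struck. The only function of Clause 5 is the rulemaking mandate for Clause 2, so it cannot stand once Clause 2 is removed. Clause 3 mentions Clause 5 but its own obligation stands independently of Clause 5, so Clause 3 is not affected. Clause 1 mentions Clause 5 but its own obligation stands independently of Clause 5, so Clause 1 is not affected. Clause 7 makes Clause 6 an essential term, but Clause 6 is unaffected, so the severability proviso in Clause 7 preserves the remaining provisions. The provisions still in force are Clause 1, Clause 3, Clause 4, Clause 6, Clause 7, Clause 8, and Clause 9.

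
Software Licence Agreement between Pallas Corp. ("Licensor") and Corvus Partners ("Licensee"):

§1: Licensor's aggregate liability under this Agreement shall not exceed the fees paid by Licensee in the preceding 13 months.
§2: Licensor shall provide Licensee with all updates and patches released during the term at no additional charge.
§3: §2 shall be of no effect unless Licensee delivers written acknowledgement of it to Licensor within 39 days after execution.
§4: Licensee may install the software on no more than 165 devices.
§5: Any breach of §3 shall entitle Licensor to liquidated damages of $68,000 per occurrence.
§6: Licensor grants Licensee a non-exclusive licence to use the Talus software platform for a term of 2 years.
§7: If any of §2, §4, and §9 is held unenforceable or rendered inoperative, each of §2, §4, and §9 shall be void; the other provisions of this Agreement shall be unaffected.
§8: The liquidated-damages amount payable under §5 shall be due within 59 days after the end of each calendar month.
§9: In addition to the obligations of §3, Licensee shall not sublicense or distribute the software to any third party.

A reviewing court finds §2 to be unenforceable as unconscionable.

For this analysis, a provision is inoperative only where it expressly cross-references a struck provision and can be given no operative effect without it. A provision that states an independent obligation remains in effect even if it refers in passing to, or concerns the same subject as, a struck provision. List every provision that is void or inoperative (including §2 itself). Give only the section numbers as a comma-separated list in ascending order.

§2 is struck. §3 operates only by reference to §2, so it falls with §2. §5 has no operative effect of its own apart from §3 and is therefore inoperative. The whole of §8 is the payment deadline for the liquidated-damages amount, defined by reference to §5, so §8 cannot stand once §5 is removed. §7 declares §2, §4, and §9 mutually dependent; since one of them has fallen, all of them are of no effect. That brings down §4 and §9 as well. The remainder continues in force under §7. The provisions still in force are §1, §6, and §7.

2, 3, 4, 5, 8, 9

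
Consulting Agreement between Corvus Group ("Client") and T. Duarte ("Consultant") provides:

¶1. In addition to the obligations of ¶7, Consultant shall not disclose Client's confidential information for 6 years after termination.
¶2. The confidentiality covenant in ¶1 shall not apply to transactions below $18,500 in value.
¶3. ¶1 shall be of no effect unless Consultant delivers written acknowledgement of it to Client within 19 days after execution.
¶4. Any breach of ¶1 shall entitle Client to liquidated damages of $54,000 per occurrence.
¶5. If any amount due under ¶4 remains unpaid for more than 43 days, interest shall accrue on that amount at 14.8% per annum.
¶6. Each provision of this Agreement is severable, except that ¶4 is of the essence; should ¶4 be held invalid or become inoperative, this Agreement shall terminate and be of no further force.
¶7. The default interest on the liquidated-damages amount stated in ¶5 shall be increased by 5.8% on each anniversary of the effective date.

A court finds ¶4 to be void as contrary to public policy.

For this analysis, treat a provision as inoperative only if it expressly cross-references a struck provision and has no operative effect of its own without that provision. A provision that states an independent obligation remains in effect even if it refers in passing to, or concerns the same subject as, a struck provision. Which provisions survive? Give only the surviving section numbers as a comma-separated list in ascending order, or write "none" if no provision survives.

none

¶4 is struck. ¶5 operates only by reference to ¶4, so it falls with ¶4. ¶7 has no operative effect of its own apart from ¶5 and is therefore inoperative. ¶6 makes ¶4 an essential term, and ¶4 is the provision held invalid; under ¶6, the entire Agreement is therefore void. No provision of the Agreement survives.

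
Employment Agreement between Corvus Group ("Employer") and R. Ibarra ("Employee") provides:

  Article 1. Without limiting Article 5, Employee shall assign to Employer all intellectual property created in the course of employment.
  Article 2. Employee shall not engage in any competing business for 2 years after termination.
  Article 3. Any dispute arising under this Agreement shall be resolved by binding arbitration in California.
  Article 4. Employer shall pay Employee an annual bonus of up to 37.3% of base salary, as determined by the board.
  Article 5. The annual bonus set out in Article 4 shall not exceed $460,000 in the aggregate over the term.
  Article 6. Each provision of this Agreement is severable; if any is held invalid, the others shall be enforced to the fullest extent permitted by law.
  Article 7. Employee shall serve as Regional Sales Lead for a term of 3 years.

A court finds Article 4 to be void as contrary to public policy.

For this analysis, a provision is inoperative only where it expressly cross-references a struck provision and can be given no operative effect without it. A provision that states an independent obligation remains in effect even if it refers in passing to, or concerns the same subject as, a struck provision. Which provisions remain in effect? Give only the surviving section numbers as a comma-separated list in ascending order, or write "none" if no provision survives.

1, 2, 3, 6, 7

Article 4 is struck. Article 5 operates only by reference to Article 4, so it falls with Article 4. Although Article 1 refers to Article 5, its operative terms do not depend on Article 5, so it remains in effect. Article 6 is a severability clause and preserves every provision that can still be given independent effect. Article 1, Article 2, Article 3, Article 6, and Article 7 remain in effect.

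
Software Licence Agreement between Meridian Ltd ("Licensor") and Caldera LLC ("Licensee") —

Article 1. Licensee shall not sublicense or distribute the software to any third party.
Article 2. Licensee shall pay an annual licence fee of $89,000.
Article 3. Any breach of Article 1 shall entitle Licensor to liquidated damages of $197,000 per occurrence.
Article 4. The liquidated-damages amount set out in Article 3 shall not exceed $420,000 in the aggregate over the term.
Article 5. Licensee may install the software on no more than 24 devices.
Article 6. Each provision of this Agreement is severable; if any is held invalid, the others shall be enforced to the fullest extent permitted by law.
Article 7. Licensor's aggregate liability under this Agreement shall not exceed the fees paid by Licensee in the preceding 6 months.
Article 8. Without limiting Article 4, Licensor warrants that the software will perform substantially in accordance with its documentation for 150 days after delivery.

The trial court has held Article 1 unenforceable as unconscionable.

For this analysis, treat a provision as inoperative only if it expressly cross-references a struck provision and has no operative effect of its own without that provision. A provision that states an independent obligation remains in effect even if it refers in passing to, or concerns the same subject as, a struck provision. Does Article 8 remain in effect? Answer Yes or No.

Article 1 is struck. Article 3 operates only by reference to Article 1, so it falls with Article 1. Article 4 operates only by reference to Article 3, so it falls with Article 3. Although Article 8 refers to Article 4, its operative terms do not depend on Article 4, so it remains in effect. Article 6 is a severability clause and preserves every provision that can still be given independent effect. The provisions still in force are Article 2, Article 5, Article 6, Article 7, and Article 8. Article 8 is among the surviving provisions, so the answer is yes.

Yes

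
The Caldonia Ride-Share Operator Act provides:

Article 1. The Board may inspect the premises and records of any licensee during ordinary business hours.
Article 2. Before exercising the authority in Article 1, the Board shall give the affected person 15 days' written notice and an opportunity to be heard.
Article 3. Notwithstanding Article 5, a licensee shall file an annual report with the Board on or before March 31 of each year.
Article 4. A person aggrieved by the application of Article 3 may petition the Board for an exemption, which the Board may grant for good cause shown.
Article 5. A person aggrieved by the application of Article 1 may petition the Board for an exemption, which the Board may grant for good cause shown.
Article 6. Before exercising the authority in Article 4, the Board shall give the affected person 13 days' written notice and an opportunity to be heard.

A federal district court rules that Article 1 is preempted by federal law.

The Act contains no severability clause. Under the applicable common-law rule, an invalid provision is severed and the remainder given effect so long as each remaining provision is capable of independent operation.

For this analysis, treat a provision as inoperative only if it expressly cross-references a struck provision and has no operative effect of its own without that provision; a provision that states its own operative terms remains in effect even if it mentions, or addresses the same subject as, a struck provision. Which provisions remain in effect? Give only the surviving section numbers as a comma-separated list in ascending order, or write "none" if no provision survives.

3, 4, 6

Article 1 is struck. Article 2 operates only by reference to Article 1, so it falls with Article 1. Article 5 operates only by reference to Article 1, so it falls with Article 1. Although Article 3 refers to Article 5, its operative terms do not depend on Article 5, so it remains in effect. With no severability clause, the stated default rule severs what cannot stand and enforces each remaining provision that can operate on its own. The provisions still in force are Article 3, Article 4, and Article 6.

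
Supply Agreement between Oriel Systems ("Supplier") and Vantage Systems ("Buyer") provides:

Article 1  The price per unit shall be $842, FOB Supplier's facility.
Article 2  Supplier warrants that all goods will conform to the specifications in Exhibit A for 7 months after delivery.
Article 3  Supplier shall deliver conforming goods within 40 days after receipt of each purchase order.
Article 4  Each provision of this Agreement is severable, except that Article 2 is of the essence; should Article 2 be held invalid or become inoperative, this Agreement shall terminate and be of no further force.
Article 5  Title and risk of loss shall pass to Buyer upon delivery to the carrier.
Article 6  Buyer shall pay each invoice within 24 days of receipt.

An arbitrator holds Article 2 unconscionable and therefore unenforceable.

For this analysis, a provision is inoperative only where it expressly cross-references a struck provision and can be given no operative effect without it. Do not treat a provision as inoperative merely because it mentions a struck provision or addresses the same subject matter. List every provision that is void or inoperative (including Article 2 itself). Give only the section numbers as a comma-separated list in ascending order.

Article 2 is struck. No other provision's operative terms depend on Article 2. Article 4 makes Article 2 an essential term, and Article 2 is the provision held invalid; under Article 4, the entire Agreement is therefore void. No provision of the Agreement survives.

1, 2, 3, 4, 5, 6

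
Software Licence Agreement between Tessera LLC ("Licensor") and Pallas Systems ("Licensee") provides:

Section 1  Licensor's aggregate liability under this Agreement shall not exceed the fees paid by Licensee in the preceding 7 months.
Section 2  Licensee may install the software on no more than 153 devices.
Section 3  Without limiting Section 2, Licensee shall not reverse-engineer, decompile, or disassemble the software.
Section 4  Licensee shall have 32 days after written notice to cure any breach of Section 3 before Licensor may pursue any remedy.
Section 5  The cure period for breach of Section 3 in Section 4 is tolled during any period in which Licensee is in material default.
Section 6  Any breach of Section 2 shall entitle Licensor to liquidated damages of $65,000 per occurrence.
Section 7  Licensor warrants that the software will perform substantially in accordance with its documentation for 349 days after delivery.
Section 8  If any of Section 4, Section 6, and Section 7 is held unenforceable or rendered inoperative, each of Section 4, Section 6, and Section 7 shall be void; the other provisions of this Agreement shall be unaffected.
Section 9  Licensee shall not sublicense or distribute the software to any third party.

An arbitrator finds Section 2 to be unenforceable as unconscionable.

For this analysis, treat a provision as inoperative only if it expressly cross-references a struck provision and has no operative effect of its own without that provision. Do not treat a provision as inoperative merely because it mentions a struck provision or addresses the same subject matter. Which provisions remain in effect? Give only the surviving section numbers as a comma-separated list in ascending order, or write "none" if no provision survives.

1, 3, 8, 9

Section 2 is struck. The whole of Section 6 is the liquidated-damages amount, defined by reference to Section 2, so Section 6 cannot stand once Section 2 is removed. Although Section 3 refers to Section 2, its operative terms do not depend on Section 2, so it remains in effect. Section 8 declares Section 4, Section 6, and Section 7 mutually dependent; since one of them has fallen, all of them are of no effect. That brings down Section 4 and Section 7 as well. Section 5 in turn depends solely on a provision now struck and likewise falls. The remainder continues in force under Section 8. Section 1, Section 3, Section 8, and Section 9 remain in effect.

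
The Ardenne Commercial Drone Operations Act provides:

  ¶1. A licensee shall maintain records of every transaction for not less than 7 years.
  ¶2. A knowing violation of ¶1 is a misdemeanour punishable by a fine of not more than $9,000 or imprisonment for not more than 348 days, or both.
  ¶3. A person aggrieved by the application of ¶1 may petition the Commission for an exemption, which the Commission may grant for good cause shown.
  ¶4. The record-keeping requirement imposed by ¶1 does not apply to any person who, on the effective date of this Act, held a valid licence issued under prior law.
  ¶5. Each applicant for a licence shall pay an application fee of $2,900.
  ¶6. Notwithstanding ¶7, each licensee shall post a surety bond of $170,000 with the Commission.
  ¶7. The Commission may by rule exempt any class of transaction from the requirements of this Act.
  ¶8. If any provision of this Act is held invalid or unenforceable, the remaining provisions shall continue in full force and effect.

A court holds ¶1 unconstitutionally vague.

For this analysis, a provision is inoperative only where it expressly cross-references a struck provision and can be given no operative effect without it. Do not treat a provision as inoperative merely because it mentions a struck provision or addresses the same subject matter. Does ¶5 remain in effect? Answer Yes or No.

Yes

¶1 is struck. ¶2 operates only by reference to ¶1, so it falls with ¶1. ¶3 has no operative effect of its own apart from ¶1 and is therefore inoperative. The only function of ¶4 is the grandfather exemption from ¶1, so it cannot stand once ¶1 is removed. Under the severability clause in ¶8, the remaining provisions continue in force. The provisions still in force are ¶5, ¶6, ¶7, and ¶8. ¶5 is among the surviving provisions, so the answer is yes.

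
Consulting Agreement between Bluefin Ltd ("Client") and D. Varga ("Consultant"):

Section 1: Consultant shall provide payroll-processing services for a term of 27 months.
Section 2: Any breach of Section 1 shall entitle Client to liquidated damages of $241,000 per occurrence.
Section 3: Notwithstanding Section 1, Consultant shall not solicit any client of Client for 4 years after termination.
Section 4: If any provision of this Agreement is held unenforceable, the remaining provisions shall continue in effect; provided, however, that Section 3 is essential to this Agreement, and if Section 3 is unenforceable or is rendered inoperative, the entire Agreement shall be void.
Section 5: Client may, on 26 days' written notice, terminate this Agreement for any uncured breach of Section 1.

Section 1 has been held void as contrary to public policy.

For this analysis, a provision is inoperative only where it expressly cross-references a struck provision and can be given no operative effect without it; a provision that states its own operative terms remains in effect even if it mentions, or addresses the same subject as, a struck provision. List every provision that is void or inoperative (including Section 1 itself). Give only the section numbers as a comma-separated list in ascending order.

Section 1 is struck. Section 2 has no operative effect of its own apart from Section 1 and is therefore inoperative. Section 5 merely fixes the termination right for breach of Section 1; with Section 1 gone it has nothing to operate on and falls away. Although Section 3 refers to Section 1, its operative terms do not depend on Section 1, so it remains in effect. Section 4 makes Section 3 an essential term, but Section 3 is unaffected, so the severability proviso in Section 4 preserves the remaining provisions. The provisions still in force are Section 3 and Section 4.

1, 2, 5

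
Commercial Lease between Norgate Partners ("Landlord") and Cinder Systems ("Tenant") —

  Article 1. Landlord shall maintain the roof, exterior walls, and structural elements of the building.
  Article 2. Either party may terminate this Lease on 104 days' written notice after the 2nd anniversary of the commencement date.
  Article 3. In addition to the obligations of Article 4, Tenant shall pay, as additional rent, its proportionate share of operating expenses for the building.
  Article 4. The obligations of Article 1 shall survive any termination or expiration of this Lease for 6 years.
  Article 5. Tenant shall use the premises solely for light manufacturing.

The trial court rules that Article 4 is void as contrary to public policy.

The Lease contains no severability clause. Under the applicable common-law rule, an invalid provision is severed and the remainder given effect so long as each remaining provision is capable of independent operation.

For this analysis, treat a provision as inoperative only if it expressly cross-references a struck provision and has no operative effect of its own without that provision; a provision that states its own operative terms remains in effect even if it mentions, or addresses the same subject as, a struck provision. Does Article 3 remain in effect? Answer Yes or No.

Yes

Article 4 is struck. Article 3 mentions Article 4 but its own obligation stands independently of Article 4, so Article 3 is not affected. Nothing else in the Lease is defined by reference to Article 4. Under the stated default rule, only provisions that cannot operate independently fall away; the rest are enforced. That leaves Article 1, Article 2, Article 3, and Article 5 in effect. Article 3 is among the surviving provisions, so the answer is yes.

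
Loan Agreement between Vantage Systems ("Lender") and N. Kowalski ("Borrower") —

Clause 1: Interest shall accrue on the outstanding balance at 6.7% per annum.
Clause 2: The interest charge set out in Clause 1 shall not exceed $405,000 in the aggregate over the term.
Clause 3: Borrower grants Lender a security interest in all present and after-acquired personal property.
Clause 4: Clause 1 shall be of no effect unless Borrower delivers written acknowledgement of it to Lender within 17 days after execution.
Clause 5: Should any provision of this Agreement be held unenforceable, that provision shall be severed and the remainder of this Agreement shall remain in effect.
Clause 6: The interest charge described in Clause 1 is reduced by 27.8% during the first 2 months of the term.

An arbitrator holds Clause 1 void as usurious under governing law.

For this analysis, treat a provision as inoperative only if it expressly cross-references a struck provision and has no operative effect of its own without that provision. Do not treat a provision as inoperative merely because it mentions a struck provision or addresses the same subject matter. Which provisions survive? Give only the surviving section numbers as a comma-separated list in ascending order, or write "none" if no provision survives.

Clause 1 is struck. Clause 2 does nothing except set the aggregate cap on the interest charge by reference to Clause 1; with Clause 1 gone it has no independent effect and is inoperative. Clause 4 has no operative effect of its own apart from Clause 1 and is therefore inoperative. Clause 6 has no operative effect of its own apart from Clause 1 and is therefore inoperative. Clause 5 is a severability clause and preserves every provision that can still be given independent effect. Clause 3 and Clause 5 remain in effect.

3, 5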